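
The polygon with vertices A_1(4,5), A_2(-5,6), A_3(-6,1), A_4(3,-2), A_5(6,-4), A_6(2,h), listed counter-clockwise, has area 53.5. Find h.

The doubled signed area Σ (x_i y_{i+1} − x_{i+1} y_i) is linear in h.
With h=0 it equals 107; the coefficient of h is 2 (from the two edges through A_6).
So 2·h + 107 = 2·53.5 = 107 ⇒ h = 0.

0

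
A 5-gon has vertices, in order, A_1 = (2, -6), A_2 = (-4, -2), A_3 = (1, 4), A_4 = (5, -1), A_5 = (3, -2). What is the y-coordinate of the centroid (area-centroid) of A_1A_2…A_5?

Apply the surveyor's formula. First the cross-terms c_i = x_i·y_{i+1} − x_{i+1}·y_i:
  -28, -14, -21, -7, -14  ⇒  2A = -84, A = -42.
Then Σ (y_i + y_{i+1})·c_i = 266, so ȳ = 266 / (6·(-42)) = -19/18.

-19/18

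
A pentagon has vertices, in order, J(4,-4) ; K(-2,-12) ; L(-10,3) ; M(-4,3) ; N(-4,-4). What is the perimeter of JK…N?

|JK| = √((-6)² + (-8)²) = √100 = 10
|KL| = √((-8)² + (15)²) = √289 = 17
|LM| = √((6)² + (0)²) = √36 = 6
|MN| = √((0)² + (-7)²) = √49 = 7
|NJ| = √((8)² + (0)²) = √64 = 8
Perimeter = 10 + 17 + 6 + 7 + 8 = 48.

48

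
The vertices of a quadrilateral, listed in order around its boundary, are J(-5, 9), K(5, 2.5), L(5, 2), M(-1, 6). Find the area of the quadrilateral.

3.5

Σ = (-57.5) + (-2.5) + (32) + (21) = -7
Area = |Σ|/2 = 3.5.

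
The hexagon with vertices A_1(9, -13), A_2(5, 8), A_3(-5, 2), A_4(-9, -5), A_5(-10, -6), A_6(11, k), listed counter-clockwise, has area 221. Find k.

-15

The doubled signed area Σ (x_i y_{i+1} − x_{i+1} y_i) is linear in k.
With k=0 it equals 157; the coefficient of k is -19 (from the two edges through A_6).
So -19·k + 157 = 2·221 = 442 ⇒ k = -15.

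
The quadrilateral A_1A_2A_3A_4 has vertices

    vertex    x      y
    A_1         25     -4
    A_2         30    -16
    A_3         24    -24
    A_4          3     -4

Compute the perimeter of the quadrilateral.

|A_1A_2| = √((5)² + (-12)²) = √169 = 13
|A_2A_3| = √((-6)² + (-8)²) = √100 = 10
|A_3A_4| = √((-21)² + (20)²) = √841 = 29
|A_4A_1| = √((22)² + (0)²) = √484 = 22
Perimeter = 13 + 10 + 29 + 22 = 74.

74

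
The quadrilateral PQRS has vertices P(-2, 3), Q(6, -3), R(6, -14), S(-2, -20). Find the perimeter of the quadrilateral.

|PQ| = √((8)² + (-6)²) = √100 = 10
|QR| = √((0)² + (-11)²) = √121 = 11
|RS| = √((-8)² + (-6)²) = √100 = 10
|SP| = √((0)² + (23)²) = √529 = 23
Perimeter = 10 + 11 + 10 + 23 = 54.

54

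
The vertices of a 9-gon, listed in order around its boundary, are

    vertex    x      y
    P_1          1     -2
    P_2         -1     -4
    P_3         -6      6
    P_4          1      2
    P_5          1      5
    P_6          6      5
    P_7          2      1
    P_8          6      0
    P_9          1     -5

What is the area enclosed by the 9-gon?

Apply the surveyor's formula: 2A = Σ (x_i·y_{i+1} − x_{i+1}·y_i), indices taken mod 9.
Σ = (-6) + (-30) + (-18) + (3) + (-25) + (-4) + (-6) + (-30) + (3) = -113
Area = |Σ|/2 = 56.5.

56.5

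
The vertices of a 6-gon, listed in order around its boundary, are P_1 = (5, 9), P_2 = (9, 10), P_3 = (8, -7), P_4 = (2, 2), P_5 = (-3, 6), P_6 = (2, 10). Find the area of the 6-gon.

Apply the shoelace formula: 2A = Σ (x_i·y_{i+1} − x_{i+1}·y_i), indices taken mod 6.
Σ = (-31) + (-143) + (30) + (18) + (-42) + (-32) = -200
Area = |Σ|/2 = 100.

100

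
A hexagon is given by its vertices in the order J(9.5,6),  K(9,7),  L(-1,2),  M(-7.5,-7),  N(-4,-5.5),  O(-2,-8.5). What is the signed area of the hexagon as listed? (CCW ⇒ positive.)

J→K: (9.5)(7) − (9)(6) = 12.5
K→L: (9)(2) − (-1)(7) = 25
L→M: (-1)(-7) − (-7.5)(2) = 22
M→N: (-7.5)(-5.5) − (-4)(-7) = 13.25
N→O: (-4)(-8.5) − (-2)(-5.5) = 23
O→J: (-2)(6) − (9.5)(-8.5) = 68.75
Σ = 164.5
Signed area = Σ/2 = 82.25 (positive ⇒ counter-clockwise traversal).

82.25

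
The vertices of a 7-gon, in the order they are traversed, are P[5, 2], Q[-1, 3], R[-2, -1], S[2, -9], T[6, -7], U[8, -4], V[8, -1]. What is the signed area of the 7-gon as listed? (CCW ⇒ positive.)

Apply the surveyor's formula: 2A = Σ (x_i·y_{i+1} − x_{i+1}·y_i), indices taken mod 7.
Cross-terms: 17, 7, 20, 40, 32, 24, 21  ⇒  Σ = 161
Signed area = Σ/2 = 80.5 (positive ⇒ counter-clockwise traversal).

80.5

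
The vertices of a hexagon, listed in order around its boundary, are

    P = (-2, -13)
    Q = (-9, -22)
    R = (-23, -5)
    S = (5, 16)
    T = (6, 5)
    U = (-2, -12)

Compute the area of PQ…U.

504

Apply the shoelace formula: 2A = Σ (x_i·y_{i+1} − x_{i+1}·y_i), indices taken mod 6.
Σ = (-73) + (-461) + (-343) + (-71) + (-62) + (2) = -1008
Area = |Σ|/2 = 504.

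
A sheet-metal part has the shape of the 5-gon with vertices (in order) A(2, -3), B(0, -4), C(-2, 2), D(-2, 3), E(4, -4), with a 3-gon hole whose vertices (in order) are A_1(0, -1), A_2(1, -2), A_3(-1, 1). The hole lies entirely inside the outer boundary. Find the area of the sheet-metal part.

12.5

Outer boundary:
Cross-terms: -8, -8, -2, -4, -4  ⇒  Σ = -26
Area = |Σ|/2 = 13.
Hole:
Apply Gauss's area formula: 2A = Σ (x_i·y_{i+1} − x_{i+1}·y_i), indices taken mod 3.
Σ = (1) + (-1) + (1) = 1
Area = |Σ|/2 = 0.5.
Net area = 13 − 0.5 = 12.5.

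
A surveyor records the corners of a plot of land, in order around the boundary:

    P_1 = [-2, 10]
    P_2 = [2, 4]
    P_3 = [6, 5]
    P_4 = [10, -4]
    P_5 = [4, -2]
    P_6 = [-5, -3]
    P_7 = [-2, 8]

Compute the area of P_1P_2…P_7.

Apply the shoelace formula: 2A = Σ (x_i·y_{i+1} − x_{i+1}·y_i), indices taken mod 7.
P_1→P_2: (-2)(4) − (2)(10) = -28
P_2→P_3: (2)(5) − (6)(4) = -14
P_3→P_4: (6)(-4) − (10)(5) = -74
P_4→P_5: (10)(-2) − (4)(-4) = -4
P_5→P_6: (4)(-3) − (-5)(-2) = -22
P_6→P_7: (-5)(8) − (-2)(-3) = -46
P_7→P_1: (-2)(10) − (-2)(8) = -4
Σ = -192
Area = |Σ|/2 = 96.

96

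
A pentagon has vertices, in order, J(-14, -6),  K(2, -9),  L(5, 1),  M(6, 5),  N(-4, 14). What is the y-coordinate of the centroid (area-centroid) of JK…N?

Apply the shoelace formula. First the cross-terms c_i = x_i·y_{i+1} − x_{i+1}·y_i:
  138, 47, 19, 104, 220  ⇒  2A = 528, A = 264.
Then Σ (y_i + y_{i+1})·c_i = 1404, so ȳ = 1404 / (6·264) = 39/44.

39/44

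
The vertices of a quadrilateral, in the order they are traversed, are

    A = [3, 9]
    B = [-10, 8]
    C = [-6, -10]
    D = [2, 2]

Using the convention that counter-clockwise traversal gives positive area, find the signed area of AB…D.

141

Apply Gauss's area formula: 2A = Σ (x_i·y_{i+1} − x_{i+1}·y_i), indices taken mod 4.
Σ = (114) + (148) + (8) + (12) = 282
Signed area = Σ/2 = 141 (positive ⇒ counter-clockwise traversal).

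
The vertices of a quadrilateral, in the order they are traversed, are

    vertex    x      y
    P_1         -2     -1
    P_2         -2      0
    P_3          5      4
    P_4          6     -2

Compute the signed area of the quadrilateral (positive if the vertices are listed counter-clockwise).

Apply the surveyor's formula: 2A = Σ (x_i·y_{i+1} − x_{i+1}·y_i), indices taken mod 4.
Σ = (-2) + (-8) + (-34) + (-10) = -54
Signed area = Σ/2 = -27 (negative ⇒ clockwise traversal).

-27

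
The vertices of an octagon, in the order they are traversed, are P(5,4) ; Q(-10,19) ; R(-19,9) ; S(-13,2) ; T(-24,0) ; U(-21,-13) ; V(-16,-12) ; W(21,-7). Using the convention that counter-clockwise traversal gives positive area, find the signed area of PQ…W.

Apply the shoelace formula: 2A = Σ (x_i·y_{i+1} − x_{i+1}·y_i), indices taken mod 8.
Σ = (135) + (271) + (79) + (48) + (312) + (44) + (364) + (119) = 1372
Signed area = Σ/2 = 686 (positive ⇒ counter-clockwise traversal).

686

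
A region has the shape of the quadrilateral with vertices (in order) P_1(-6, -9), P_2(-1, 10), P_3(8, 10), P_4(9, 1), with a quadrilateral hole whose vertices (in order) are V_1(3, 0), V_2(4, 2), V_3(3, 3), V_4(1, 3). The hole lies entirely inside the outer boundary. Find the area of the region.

153.5

Outer boundary:
Σ = (-69) + (-90) + (-82) + (-75) = -316
Area = |Σ|/2 = 158.
Hole:
Apply the surveyor's formula: 2A = Σ (x_i·y_{i+1} − x_{i+1}·y_i), indices taken mod 4.
Σ = (6) + (6) + (6) + (-9) = 9
Area = |Σ|/2 = 4.5.
Net area = 158 − 4.5 = 153.5.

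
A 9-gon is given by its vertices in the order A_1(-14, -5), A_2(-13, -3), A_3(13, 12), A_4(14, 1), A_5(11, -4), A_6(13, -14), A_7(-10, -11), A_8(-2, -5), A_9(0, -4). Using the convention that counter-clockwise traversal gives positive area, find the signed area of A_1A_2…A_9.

-383.5

Σ = (-23) + (-117) + (-155) + (-67) + (-102) + (-283) + (28) + (8) + (-56) = -767
Signed area = Σ/2 = -383.5 (negative ⇒ clockwise traversal).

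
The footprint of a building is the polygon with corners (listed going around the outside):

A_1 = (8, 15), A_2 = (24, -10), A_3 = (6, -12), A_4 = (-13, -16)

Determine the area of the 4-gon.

Apply the shoelace formula: 2A = Σ (x_i·y_{i+1} − x_{i+1}·y_i), indices taken mod 4.
Σ = (-440) + (-228) + (-252) + (-67) = -987
Area = |Σ|/2 = 493.5.

493.5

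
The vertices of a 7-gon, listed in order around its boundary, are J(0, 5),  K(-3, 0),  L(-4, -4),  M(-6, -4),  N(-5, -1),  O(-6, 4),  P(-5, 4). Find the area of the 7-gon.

Σ = (15) + (12) + (-8) + (-14) + (-26) + (-4) + (-25) = -50
Area = |Σ|/2 = 25.

25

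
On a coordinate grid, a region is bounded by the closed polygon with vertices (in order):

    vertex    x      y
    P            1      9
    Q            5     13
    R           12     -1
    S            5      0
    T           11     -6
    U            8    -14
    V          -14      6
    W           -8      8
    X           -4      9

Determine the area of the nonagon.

Σ = (-32) + (-161) + (5) + (-30) + (-106) + (-148) + (-64) + (-40) + (-45) = -621
Area = |Σ|/2 = 310.5.

310.5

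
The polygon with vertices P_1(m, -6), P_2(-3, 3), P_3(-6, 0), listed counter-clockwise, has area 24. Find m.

The doubled signed area Σ (x_i y_{i+1} − x_{i+1} y_i) is linear in m.
With m=0 it equals 36; the coefficient of m is 3 (from the two edges through P_1).
So 3·m + 36 = 2·24 = 48 ⇒ m = 4.

4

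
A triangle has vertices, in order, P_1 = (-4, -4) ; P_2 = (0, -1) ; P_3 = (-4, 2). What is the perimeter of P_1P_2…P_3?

16

|P_1P_2| = √((4)² + (3)²) = √25 = 5
|P_2P_3| = √((-4)² + (3)²) = √25 = 5
|P_3P_1| = √((0)² + (-6)²) = √36 = 6
Perimeter = 5 + 5 + 6 = 16.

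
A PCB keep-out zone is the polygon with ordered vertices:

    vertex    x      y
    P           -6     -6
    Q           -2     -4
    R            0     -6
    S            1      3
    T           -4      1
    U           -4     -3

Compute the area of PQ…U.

Apply the shoelace (surveyor's) formula: 2A = Σ (x_i·y_{i+1} − x_{i+1}·y_i), indices taken mod 6.
Cross-terms: 12, 12, 6, 13, 16, 6  ⇒  Σ = 65
Area = |Σ|/2 = 32.5.

32.5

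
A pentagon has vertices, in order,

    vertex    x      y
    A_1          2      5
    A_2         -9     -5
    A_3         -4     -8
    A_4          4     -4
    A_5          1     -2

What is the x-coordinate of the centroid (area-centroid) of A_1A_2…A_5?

-457/210

Apply Gauss's area formula. First the cross-terms c_i = x_i·y_{i+1} − x_{i+1}·y_i:
  35, 52, 48, -4, 9  ⇒  2A = 140, A = 70.
Then Σ (x_i + x_{i+1})·c_i = -914, so x̄ = -914 / (6·70) = -457/210.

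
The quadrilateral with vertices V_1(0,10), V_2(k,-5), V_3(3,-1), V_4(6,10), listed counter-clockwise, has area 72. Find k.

The doubled signed area Σ (x_i y_{i+1} − x_{i+1} y_i) is linear in k.
With k=0 it equals 111; the coefficient of k is -11 (from the two edges through V_2).
So -11·k + 111 = 2·72 = 144 ⇒ k = -3.

-3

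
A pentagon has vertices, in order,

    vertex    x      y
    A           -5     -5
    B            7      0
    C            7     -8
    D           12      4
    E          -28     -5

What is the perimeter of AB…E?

|AB| = √((12)² + (5)²) = √169 = 13
|BC| = √((0)² + (-8)²) = √64 = 8
|CD| = √((5)² + (12)²) = √169 = 13
|DE| = √((-40)² + (-9)²) = √1681 = 41
|EA| = √((23)² + (0)²) = √529 = 23
Perimeter = 13 + 8 + 13 + 41 + 23 = 98.

98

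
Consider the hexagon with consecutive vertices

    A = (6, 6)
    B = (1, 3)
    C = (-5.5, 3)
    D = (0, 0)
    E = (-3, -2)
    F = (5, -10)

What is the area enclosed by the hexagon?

80.75

Apply the shoelace formula: 2A = Σ (x_i·y_{i+1} − x_{i+1}·y_i), indices taken mod 6.
Σ = (12) + (19.5) + (0) + (0) + (40) + (90) = 161.5
Area = |Σ|/2 = 80.75.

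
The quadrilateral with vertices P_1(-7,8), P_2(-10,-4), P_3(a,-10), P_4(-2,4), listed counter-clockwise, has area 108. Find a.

Write out the shoelace sum; only the two edges meeting at P_3 involve a:
2·Area = [((-10)·(-10) − a·(-4)) + (a·4 − (-2)·(-10))] + 120
       = 8·a + 200 = 216
⇒ a = 2.

2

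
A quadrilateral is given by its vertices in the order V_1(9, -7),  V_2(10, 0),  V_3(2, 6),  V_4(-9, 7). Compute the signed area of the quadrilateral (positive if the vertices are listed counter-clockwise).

Apply the surveyor's formula: 2A = Σ (x_i·y_{i+1} − x_{i+1}·y_i), indices taken mod 4.
Cross-terms: 70, 60, 68, 0  ⇒  Σ = 198
Signed area = Σ/2 = 99 (positive ⇒ counter-clockwise traversal).

99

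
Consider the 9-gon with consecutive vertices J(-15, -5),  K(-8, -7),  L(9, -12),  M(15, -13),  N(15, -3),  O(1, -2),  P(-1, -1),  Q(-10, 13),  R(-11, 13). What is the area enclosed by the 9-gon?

Apply the shoelace (surveyor's) formula: 2A = Σ (x_i·y_{i+1} − x_{i+1}·y_i), indices taken mod 9.
Cross-terms: 65, 159, 63, 150, -27, -3, -23, 13, 250  ⇒  Σ = 647
Area = |Σ|/2 = 323.5.

323.5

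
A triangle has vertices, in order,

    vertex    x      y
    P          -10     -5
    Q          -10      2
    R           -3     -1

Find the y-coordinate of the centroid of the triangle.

-4/3

Apply the surveyor's formula. First the cross-terms c_i = x_i·y_{i+1} − x_{i+1}·y_i:
  -70, 16, 5  ⇒  2A = -49, A = -24.5.
Then Σ (y_i + y_{i+1})·c_i = 196, so ȳ = 196 / (6·(-24.5)) = -4/3.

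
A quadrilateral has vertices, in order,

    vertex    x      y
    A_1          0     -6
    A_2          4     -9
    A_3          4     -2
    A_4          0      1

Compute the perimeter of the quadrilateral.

|A_1A_2| = √((4)² + (-3)²) = √25 = 5
|A_2A_3| = √((0)² + (7)²) = √49 = 7
|A_3A_4| = √((-4)² + (3)²) = √25 = 5
|A_4A_1| = √((0)² + (-7)²) = √49 = 7
Perimeter = 5 + 7 + 5 + 7 = 24.

24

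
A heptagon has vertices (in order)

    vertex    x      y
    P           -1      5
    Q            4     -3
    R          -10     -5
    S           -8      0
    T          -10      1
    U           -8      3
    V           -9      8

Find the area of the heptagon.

105.5

Apply the shoelace (surveyor's) formula: 2A = Σ (x_i·y_{i+1} − x_{i+1}·y_i), indices taken mod 7.
Σ = (-17) + (-50) + (-40) + (-8) + (-22) + (-37) + (-37) = -211
Area = |Σ|/2 = 105.5.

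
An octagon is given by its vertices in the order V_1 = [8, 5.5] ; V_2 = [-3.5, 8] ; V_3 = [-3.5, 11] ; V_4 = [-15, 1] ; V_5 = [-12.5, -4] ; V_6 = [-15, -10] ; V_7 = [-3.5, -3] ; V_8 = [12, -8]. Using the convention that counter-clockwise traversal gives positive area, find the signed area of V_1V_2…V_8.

Apply the surveyor's formula: 2A = Σ (x_i·y_{i+1} − x_{i+1}·y_i), indices taken mod 8.
Σ = (83.25) + (-10.5) + (161.5) + (72.5) + (65) + (10) + (64) + (130) = 575.75
Signed area = Σ/2 = 287.875 (positive ⇒ counter-clockwise traversal).

287.875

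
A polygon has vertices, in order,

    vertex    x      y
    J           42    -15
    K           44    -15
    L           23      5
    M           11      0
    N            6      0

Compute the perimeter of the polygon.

88

|JK| = √((2)² + (0)²) = √4 = 2
|KL| = √((-21)² + (20)²) = √841 = 29
|LM| = √((-12)² + (-5)²) = √169 = 13
|MN| = √((-5)² + (0)²) = √25 = 5
|NJ| = √((36)² + (-15)²) = √1521 = 39
Perimeter = 2 + 29 + 13 + 5 + 39 = 88.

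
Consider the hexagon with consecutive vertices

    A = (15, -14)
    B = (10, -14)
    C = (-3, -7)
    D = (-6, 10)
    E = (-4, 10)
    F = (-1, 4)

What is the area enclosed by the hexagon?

163

A→B: (15)(-14) − (10)(-14) = -70
B→C: (10)(-7) − (-3)(-14) = -112
C→D: (-3)(10) − (-6)(-7) = -72
D→E: (-6)(10) − (-4)(10) = -20
E→F: (-4)(4) − (-1)(10) = -6
F→A: (-1)(-14) − (15)(4) = -46
Σ = -326
Area = |Σ|/2 = 163.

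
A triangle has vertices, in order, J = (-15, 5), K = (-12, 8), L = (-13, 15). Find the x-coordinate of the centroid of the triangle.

-40/3

Apply the surveyor's formula. First the cross-terms c_i = x_i·y_{i+1} − x_{i+1}·y_i:
  -60, -76, 160  ⇒  2A = 24, A = 12.
Then Σ (x_i + x_{i+1})·c_i = -960, so x̄ = -960 / (6·12) = -40/3.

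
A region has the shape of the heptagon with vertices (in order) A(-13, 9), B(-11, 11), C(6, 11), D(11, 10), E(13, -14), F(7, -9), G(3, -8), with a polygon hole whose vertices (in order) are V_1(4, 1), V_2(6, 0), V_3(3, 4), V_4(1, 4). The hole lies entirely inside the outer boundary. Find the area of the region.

345

Outer boundary:
Apply the shoelace formula: 2A = Σ (x_i·y_{i+1} − x_{i+1}·y_i), indices taken mod 7.
Σ = (-44) + (-187) + (-61) + (-284) + (-19) + (-29) + (-77) = -701
Area = |Σ|/2 = 350.5.
Hole:
Apply the shoelace (surveyor's) formula: 2A = Σ (x_i·y_{i+1} − x_{i+1}·y_i), indices taken mod 4.
V_1→V_2: (4)(0) − (6)(1) = -6
V_2→V_3: (6)(4) − (3)(0) = 24
V_3→V_4: (3)(4) − (1)(4) = 8
V_4→V_1: (1)(1) − (4)(4) = -15
Σ = 11
Area = |Σ|/2 = 5.5.
Net area = 350.5 − 5.5 = 345.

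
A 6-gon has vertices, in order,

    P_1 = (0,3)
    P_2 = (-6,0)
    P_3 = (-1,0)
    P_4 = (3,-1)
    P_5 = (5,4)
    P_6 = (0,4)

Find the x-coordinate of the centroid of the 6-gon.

Apply Gauss's area formula. First the cross-terms c_i = x_i·y_{i+1} − x_{i+1}·y_i:
  18, 0, 1, 17, 20, 0  ⇒  2A = 56, A = 28.
Then Σ (x_i + x_{i+1})·c_i = 130, so x̄ = 130 / (6·28) = 65/84.

65/84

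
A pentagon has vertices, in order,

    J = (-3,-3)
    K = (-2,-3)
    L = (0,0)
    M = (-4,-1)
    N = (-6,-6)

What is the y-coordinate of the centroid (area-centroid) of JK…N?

-16/7

Apply Gauss's area formula. First the cross-terms c_i = x_i·y_{i+1} − x_{i+1}·y_i:
  3, 0, 0, 18, 0  ⇒  2A = 21, A = 10.5.
Then Σ (y_i + y_{i+1})·c_i = -144, so ȳ = -144 / (6·10.5) = -16/7.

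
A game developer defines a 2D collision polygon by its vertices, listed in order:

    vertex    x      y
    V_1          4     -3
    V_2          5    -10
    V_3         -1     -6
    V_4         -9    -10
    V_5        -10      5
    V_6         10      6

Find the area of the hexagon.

209

Cross-terms: -25, -40, -44, -145, -110, -54  ⇒  Σ = -418
Area = |Σ|/2 = 209.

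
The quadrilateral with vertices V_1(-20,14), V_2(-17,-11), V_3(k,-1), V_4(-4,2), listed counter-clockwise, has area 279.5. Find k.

8

Write out the shoelace sum; only the two edges meeting at V_3 involve k:
2·Area = [((-17)·(-1) − k·(-11)) + (k·2 − (-4)·(-1))] + 442
       = 13·k + 455 = 559
⇒ k = 8.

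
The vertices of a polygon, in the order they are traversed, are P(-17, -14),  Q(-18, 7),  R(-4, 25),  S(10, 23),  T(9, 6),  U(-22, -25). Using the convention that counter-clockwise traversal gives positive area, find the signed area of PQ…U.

Apply the shoelace (surveyor's) formula: 2A = Σ (x_i·y_{i+1} − x_{i+1}·y_i), indices taken mod 6.
Cross-terms: -371, -422, -342, -147, -93, -117  ⇒  Σ = -1492
Signed area = Σ/2 = -746 (negative ⇒ clockwise traversal).

-746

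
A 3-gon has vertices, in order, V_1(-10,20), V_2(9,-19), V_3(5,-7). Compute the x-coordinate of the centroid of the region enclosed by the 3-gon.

Apply the shoelace (surveyor's) formula. First the cross-terms c_i = x_i·y_{i+1} − x_{i+1}·y_i:
  10, 32, 30  ⇒  2A = 72, A = 36.
Then Σ (x_i + x_{i+1})·c_i = 288, so x̄ = 288 / (6·36) = 4/3.

4/3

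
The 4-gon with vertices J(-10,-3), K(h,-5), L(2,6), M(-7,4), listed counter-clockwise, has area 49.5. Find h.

The doubled signed area Σ (x_i y_{i+1} − x_{i+1} y_i) is linear in h.
With h=0 it equals 171; the coefficient of h is 9 (from the two edges through K).
So 9·h + 171 = 2·49.5 = 99 ⇒ h = -8.

-8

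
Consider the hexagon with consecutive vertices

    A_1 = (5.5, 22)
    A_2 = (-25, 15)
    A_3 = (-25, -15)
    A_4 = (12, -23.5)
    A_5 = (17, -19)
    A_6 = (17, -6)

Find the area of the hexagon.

Apply the shoelace (surveyor's) formula: 2A = Σ (x_i·y_{i+1} − x_{i+1}·y_i), indices taken mod 6.
A_1→A_2: (5.5)(15) − (-25)(22) = 632.5
A_2→A_3: (-25)(-15) − (-25)(15) = 750
A_3→A_4: (-25)(-23.5) − (12)(-15) = 767.5
A_4→A_5: (12)(-19) − (17)(-23.5) = 171.5
A_5→A_6: (17)(-6) − (17)(-19) = 221
A_6→A_1: (17)(22) − (5.5)(-6) = 407
Σ = 2949.5
Area = |Σ|/2 = 1474.75.

1474.75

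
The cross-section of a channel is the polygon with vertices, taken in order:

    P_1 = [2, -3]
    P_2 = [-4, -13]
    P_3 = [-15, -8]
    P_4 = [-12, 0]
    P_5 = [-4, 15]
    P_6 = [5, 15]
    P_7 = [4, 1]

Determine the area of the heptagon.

Cross-terms: -38, -163, -96, -180, -135, -55, -14  ⇒  Σ = -681
Area = |Σ|/2 = 340.5.

340.5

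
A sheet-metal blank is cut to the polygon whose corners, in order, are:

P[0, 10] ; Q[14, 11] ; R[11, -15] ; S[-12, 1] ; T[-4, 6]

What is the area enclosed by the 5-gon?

Σ = (-140) + (-331) + (-169) + (-68) + (-40) = -748
Area = |Σ|/2 = 374.

374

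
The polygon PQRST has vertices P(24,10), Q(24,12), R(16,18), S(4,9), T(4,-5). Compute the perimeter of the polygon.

|PQ| = √((0)² + (2)²) = √4 = 2
|QR| = √((-8)² + (6)²) = √100 = 10
|RS| = √((-12)² + (-9)²) = √225 = 15
|ST| = √((0)² + (-14)²) = √196 = 14
|TP| = √((20)² + (15)²) = √625 = 25
Perimeter = 2 + 10 + 15 + 14 + 25 = 66.

66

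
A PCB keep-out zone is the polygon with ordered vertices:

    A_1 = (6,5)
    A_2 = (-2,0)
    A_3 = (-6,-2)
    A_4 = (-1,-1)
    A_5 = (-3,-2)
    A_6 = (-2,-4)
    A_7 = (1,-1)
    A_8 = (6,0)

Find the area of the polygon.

Apply the shoelace formula: 2A = Σ (x_i·y_{i+1} − x_{i+1}·y_i), indices taken mod 8.
Cross-terms: 10, 4, 4, -1, 8, 6, 6, 30  ⇒  Σ = 67
Area = |Σ|/2 = 33.5.

33.5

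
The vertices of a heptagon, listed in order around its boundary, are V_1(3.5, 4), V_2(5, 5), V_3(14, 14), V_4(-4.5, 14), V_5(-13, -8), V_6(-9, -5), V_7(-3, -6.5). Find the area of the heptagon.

Σ = (-2.5) + (0) + (259) + (218) + (-7) + (43.5) + (10.75) = 521.75
Area = |Σ|/2 = 260.875.

260.875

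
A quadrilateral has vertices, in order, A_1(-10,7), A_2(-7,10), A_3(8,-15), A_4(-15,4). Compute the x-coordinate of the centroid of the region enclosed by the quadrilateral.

-967/213

Apply Gauss's area formula. First the cross-terms c_i = x_i·y_{i+1} − x_{i+1}·y_i:
  -51, 25, -193, -65  ⇒  2A = -284, A = -142.
Then Σ (x_i + x_{i+1})·c_i = 3868, so x̄ = 3868 / (6·(-142)) = -967/213.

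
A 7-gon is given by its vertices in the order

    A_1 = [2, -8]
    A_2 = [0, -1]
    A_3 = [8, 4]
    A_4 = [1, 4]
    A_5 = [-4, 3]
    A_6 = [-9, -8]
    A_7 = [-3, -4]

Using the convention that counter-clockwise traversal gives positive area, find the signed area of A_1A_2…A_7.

78

Apply the shoelace formula: 2A = Σ (x_i·y_{i+1} − x_{i+1}·y_i), indices taken mod 7.
A_1→A_2: (2)(-1) − (0)(-8) = -2
A_2→A_3: (0)(4) − (8)(-1) = 8
A_3→A_4: (8)(4) − (1)(4) = 28
A_4→A_5: (1)(3) − (-4)(4) = 19
A_5→A_6: (-4)(-8) − (-9)(3) = 59
A_6→A_7: (-9)(-4) − (-3)(-8) = 12
A_7→A_1: (-3)(-8) − (2)(-4) = 32
Σ = 156
Signed area = Σ/2 = 78 (positive ⇒ counter-clockwise traversal).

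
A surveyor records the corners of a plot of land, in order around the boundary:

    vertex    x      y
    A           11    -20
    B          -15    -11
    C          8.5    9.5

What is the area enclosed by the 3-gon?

Apply the surveyor's formula: 2A = Σ (x_i·y_{i+1} − x_{i+1}·y_i), indices taken mod 3.
Cross-terms: -421, -49, -274.5  ⇒  Σ = -744.5
Area = |Σ|/2 = 372.25.

372.25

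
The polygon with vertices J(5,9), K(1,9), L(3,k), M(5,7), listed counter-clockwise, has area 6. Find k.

Write out the shoelace sum; only the two edges meeting at L involve k:
2·Area = [(1·k − 3·9) + (3·7 − 5·k)] + 46
       = -4·k + 40 = 12
⇒ k = 7.

7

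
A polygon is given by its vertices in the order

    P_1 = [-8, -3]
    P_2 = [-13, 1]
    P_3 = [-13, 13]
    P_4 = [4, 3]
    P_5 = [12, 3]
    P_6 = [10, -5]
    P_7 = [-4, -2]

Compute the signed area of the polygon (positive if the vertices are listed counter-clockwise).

Apply the shoelace (surveyor's) formula: 2A = Σ (x_i·y_{i+1} − x_{i+1}·y_i), indices taken mod 7.
Cross-terms: -47, -156, -91, -24, -90, -40, -4  ⇒  Σ = -452
Signed area = Σ/2 = -226 (negative ⇒ clockwise traversal).

-226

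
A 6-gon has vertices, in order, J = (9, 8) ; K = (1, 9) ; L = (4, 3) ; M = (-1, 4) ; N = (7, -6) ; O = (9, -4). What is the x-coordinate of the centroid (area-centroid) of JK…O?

50/9

Apply Gauss's area formula. First the cross-terms c_i = x_i·y_{i+1} − x_{i+1}·y_i:
  73, -33, 19, -22, 26, 108  ⇒  2A = 171, A = 85.5.
Then Σ (x_i + x_{i+1})·c_i = 2850, so x̄ = 2850 / (6·85.5) = 50/9.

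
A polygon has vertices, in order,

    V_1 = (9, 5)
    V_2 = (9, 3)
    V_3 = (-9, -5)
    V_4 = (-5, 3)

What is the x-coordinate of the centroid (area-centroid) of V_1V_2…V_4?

Apply the shoelace formula. First the cross-terms c_i = x_i·y_{i+1} − x_{i+1}·y_i:
  -18, -18, -52, -52  ⇒  2A = -140, A = -70.
Then Σ (x_i + x_{i+1})·c_i = 196, so x̄ = 196 / (6·(-70)) = -7/15.

-7/15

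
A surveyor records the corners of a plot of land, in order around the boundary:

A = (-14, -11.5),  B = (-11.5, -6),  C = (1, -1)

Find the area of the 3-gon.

28.125

Apply the surveyor's formula: 2A = Σ (x_i·y_{i+1} − x_{i+1}·y_i), indices taken mod 3.
Σ = (-48.25) + (17.5) + (-25.5) = -56.25
Area = |Σ|/2 = 28.125.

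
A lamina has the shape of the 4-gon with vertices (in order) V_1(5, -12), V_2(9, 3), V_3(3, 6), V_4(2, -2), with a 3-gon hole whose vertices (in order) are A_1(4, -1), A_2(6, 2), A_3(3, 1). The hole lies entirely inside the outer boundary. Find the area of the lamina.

Outer boundary:
Apply the shoelace formula: 2A = Σ (x_i·y_{i+1} − x_{i+1}·y_i), indices taken mod 4.
V_1→V_2: (5)(3) − (9)(-12) = 123
V_2→V_3: (9)(6) − (3)(3) = 45
V_3→V_4: (3)(-2) − (2)(6) = -18
V_4→V_1: (2)(-12) − (5)(-2) = -14
Σ = 136
Area = |Σ|/2 = 68.
Hole:
Apply the shoelace formula: 2A = Σ (x_i·y_{i+1} − x_{i+1}·y_i), indices taken mod 3.
Σ = (14) + (0) + (-7) = 7
Area = |Σ|/2 = 3.5.
Net area = 68 − 3.5 = 64.5.

64.5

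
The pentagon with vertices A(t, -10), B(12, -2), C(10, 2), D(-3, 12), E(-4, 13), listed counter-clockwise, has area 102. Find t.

9

The doubled signed area Σ (x_i y_{i+1} − x_{i+1} y_i) is linear in t.
With t=0 it equals 339; the coefficient of t is -15 (from the two edges through A).
So -15·t + 339 = 2·102 = 204 ⇒ t = 9.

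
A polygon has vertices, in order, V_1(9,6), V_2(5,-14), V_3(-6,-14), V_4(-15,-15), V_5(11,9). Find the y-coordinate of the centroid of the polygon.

-1727/249

Apply Gauss's area formula. First the cross-terms c_i = x_i·y_{i+1} − x_{i+1}·y_i:
  -156, -154, -120, 30, -15  ⇒  2A = -415, A = -207.5.
Then Σ (y_i + y_{i+1})·c_i = 8635, so ȳ = 8635 / (6·(-207.5)) = -1727/249.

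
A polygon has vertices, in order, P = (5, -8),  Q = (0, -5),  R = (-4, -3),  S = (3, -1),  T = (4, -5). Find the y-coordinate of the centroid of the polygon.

-59/15

Apply Gauss's area formula. First the cross-terms c_i = x_i·y_{i+1} − x_{i+1}·y_i:
  -25, -20, 13, -11, -7  ⇒  2A = -50, A = -25.
Then Σ (y_i + y_{i+1})·c_i = 590, so ȳ = 590 / (6·(-25)) = -59/15.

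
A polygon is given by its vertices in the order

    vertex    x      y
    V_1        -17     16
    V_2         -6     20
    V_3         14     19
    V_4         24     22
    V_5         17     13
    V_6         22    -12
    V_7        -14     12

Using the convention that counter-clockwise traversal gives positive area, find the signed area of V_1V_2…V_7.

-631

V_1→V_2: (-17)(20) − (-6)(16) = -244
V_2→V_3: (-6)(19) − (14)(20) = -394
V_3→V_4: (14)(22) − (24)(19) = -148
V_4→V_5: (24)(13) − (17)(22) = -62
V_5→V_6: (17)(-12) − (22)(13) = -490
V_6→V_7: (22)(12) − (-14)(-12) = 96
V_7→V_1: (-14)(16) − (-17)(12) = -20
Σ = -1262
Signed area = Σ/2 = -631 (negative ⇒ clockwise traversal).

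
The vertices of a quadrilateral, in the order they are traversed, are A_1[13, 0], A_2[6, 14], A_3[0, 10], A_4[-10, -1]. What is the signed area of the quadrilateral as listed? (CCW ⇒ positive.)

Cross-terms: 182, 60, 100, 13  ⇒  Σ = 355
Signed area = Σ/2 = 177.5 (positive ⇒ counter-clockwise traversal).

177.5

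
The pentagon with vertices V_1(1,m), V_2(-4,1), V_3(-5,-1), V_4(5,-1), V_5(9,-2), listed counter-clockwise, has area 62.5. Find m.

The doubled signed area Σ (x_i y_{i+1} − x_{i+1} y_i) is linear in m.
With m=0 it equals 21; the coefficient of m is 13 (from the two edges through V_1).
So 13·m + 21 = 2·62.5 = 125 ⇒ m = 8.

8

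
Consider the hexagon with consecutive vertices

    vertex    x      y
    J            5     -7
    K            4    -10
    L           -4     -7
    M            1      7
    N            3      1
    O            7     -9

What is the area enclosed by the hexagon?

84.5

Apply Gauss's area formula: 2A = Σ (x_i·y_{i+1} − x_{i+1}·y_i), indices taken mod 6.
Σ = (-22) + (-68) + (-21) + (-20) + (-34) + (-4) = -169
Area = |Σ|/2 = 84.5.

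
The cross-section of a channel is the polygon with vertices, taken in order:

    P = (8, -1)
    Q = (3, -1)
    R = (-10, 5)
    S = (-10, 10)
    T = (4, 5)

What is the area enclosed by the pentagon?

92

Apply the surveyor's formula: 2A = Σ (x_i·y_{i+1} − x_{i+1}·y_i), indices taken mod 5.
Cross-terms: -5, 5, -50, -90, -44  ⇒  Σ = -184
Area = |Σ|/2 = 92.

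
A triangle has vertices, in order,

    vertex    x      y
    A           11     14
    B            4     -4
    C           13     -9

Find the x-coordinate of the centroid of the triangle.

28/3

Apply the shoelace (surveyor's) formula. First the cross-terms c_i = x_i·y_{i+1} − x_{i+1}·y_i:
  -100, 16, 281  ⇒  2A = 197, A = 98.5.
Then Σ (x_i + x_{i+1})·c_i = 5516, so x̄ = 5516 / (6·98.5) = 28/3.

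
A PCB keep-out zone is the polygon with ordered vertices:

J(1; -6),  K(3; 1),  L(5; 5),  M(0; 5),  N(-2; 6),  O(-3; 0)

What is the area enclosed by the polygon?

50

J→K: (1)(1) − (3)(-6) = 19
K→L: (3)(5) − (5)(1) = 10
L→M: (5)(5) − (0)(5) = 25
M→N: (0)(6) − (-2)(5) = 10
N→O: (-2)(0) − (-3)(6) = 18
O→J: (-3)(-6) − (1)(0) = 18
Σ = 100
Area = |Σ|/2 = 50.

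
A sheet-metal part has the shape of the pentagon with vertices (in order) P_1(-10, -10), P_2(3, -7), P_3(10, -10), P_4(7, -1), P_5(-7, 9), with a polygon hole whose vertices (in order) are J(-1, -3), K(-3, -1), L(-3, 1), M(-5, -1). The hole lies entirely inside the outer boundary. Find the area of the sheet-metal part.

Outer boundary:
P_1→P_2: (-10)(-7) − (3)(-10) = 100
P_2→P_3: (3)(-10) − (10)(-7) = 40
P_3→P_4: (10)(-1) − (7)(-10) = 60
P_4→P_5: (7)(9) − (-7)(-1) = 56
P_5→P_1: (-7)(-10) − (-10)(9) = 160
Σ = 416
Area = |Σ|/2 = 208.
Hole:
Cross-terms: -8, -6, 8, 14  ⇒  Σ = 8
Area = |Σ|/2 = 4.
Net area = 208 − 4 = 204.

204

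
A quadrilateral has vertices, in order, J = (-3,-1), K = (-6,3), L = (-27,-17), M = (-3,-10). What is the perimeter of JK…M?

|JK| = √((-3)² + (4)²) = √25 = 5
|KL| = √((-21)² + (-20)²) = √841 = 29
|LM| = √((24)² + (7)²) = √625 = 25
|MJ| = √((0)² + (9)²) = √81 = 9
Perimeter = 5 + 29 + 25 + 9 = 68.

68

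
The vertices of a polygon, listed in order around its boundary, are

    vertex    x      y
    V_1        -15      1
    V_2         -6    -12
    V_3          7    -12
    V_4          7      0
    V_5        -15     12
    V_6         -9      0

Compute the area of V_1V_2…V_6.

Apply the shoelace formula: 2A = Σ (x_i·y_{i+1} − x_{i+1}·y_i), indices taken mod 6.
Σ = (186) + (156) + (84) + (84) + (108) + (-9) = 609
Area = |Σ|/2 = 304.5.

304.5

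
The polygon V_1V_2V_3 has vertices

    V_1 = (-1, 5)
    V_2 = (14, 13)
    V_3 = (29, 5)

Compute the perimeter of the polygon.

64

|V_1V_2| = √((15)² + (8)²) = √289 = 17
|V_2V_3| = √((15)² + (-8)²) = √289 = 17
|V_3V_1| = √((-30)² + (0)²) = √900 = 30
Perimeter = 17 + 17 + 30 = 64.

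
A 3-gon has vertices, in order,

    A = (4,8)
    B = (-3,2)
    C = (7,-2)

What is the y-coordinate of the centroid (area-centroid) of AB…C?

8/3

Apply the shoelace (surveyor's) formula. First the cross-terms c_i = x_i·y_{i+1} − x_{i+1}·y_i:
  32, -8, 64  ⇒  2A = 88, A = 44.
Then Σ (y_i + y_{i+1})·c_i = 704, so ȳ = 704 / (6·44) = 8/3.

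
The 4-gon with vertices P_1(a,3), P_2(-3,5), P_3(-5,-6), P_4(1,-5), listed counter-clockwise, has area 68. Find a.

The doubled signed area Σ (x_i y_{i+1} − x_{i+1} y_i) is linear in a.
With a=0 it equals 86; the coefficient of a is 10 (from the two edges through P_1).
So 10·a + 86 = 2·68 = 136 ⇒ a = 5.

5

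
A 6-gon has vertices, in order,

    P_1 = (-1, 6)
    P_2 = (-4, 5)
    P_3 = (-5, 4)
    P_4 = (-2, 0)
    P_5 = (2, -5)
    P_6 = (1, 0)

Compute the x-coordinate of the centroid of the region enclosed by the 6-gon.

-217/171

Apply the shoelace formula. First the cross-terms c_i = x_i·y_{i+1} − x_{i+1}·y_i:
  19, 9, 8, 10, 5, 6  ⇒  2A = 57, A = 28.5.
Then Σ (x_i + x_{i+1})·c_i = -217, so x̄ = -217 / (6·28.5) = -217/171.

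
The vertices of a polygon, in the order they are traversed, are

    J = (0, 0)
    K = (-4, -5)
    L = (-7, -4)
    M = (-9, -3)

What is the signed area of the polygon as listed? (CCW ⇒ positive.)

-17

Apply Gauss's area formula: 2A = Σ (x_i·y_{i+1} − x_{i+1}·y_i), indices taken mod 4.
Σ = (0) + (-19) + (-15) + (0) = -34
Signed area = Σ/2 = -17 (negative ⇒ clockwise traversal).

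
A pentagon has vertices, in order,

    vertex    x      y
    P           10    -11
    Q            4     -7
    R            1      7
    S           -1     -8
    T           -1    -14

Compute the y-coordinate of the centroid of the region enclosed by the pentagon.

-382/55

Apply Gauss's area formula. First the cross-terms c_i = x_i·y_{i+1} − x_{i+1}·y_i:
  -26, 35, -1, 6, 151  ⇒  2A = 165, A = 82.5.
Then Σ (y_i + y_{i+1})·c_i = -3438, so ȳ = -3438 / (6·82.5) = -382/55.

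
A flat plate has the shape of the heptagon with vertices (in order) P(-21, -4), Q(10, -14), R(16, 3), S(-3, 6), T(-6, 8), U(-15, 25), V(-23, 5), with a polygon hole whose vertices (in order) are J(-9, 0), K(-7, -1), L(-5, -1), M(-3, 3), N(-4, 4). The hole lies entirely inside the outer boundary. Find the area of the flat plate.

671.5

Outer boundary:
Apply the surveyor's formula: 2A = Σ (x_i·y_{i+1} − x_{i+1}·y_i), indices taken mod 7.
Σ = (334) + (254) + (105) + (12) + (-30) + (500) + (197) = 1372
Area = |Σ|/2 = 686.
Hole:
Apply the shoelace formula: 2A = Σ (x_i·y_{i+1} − x_{i+1}·y_i), indices taken mod 5.
Σ = (9) + (2) + (-18) + (0) + (36) = 29
Area = |Σ|/2 = 14.5.
Net area = 686 − 14.5 = 671.5.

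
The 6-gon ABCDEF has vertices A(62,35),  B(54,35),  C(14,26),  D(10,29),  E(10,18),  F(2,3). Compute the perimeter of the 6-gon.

150

|AB| = √((-8)² + (0)²) = √64 = 8
|BC| = √((-40)² + (-9)²) = √1681 = 41
|CD| = √((-4)² + (3)²) = √25 = 5
|DE| = √((0)² + (-11)²) = √121 = 11
|EF| = √((-8)² + (-15)²) = √289 = 17
|FA| = √((60)² + (32)²) = √4624 = 68
Perimeter = 8 + 41 + 5 + 11 + 17 + 68 = 150.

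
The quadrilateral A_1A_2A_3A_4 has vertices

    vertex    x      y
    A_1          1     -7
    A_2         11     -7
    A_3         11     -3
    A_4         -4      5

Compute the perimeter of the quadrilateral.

44

|A_1A_2| = √((10)² + (0)²) = √100 = 10
|A_2A_3| = √((0)² + (4)²) = √16 = 4
|A_3A_4| = √((-15)² + (8)²) = √289 = 17
|A_4A_1| = √((5)² + (-12)²) = √169 = 13
Perimeter = 10 + 4 + 17 + 13 = 44.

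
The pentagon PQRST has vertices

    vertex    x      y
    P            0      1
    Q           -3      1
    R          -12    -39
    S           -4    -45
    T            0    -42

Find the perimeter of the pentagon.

102

|PQ| = √((-3)² + (0)²) = √9 = 3
|QR| = √((-9)² + (-40)²) = √1681 = 41
|RS| = √((8)² + (-6)²) = √100 = 10
|ST| = √((4)² + (3)²) = √25 = 5
|TP| = √((0)² + (43)²) = √1849 = 43
Perimeter = 3 + 41 + 10 + 5 + 43 = 102.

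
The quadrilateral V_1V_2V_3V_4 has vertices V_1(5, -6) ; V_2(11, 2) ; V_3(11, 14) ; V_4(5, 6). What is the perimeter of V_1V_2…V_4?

|V_1V_2| = √((6)² + (8)²) = √100 = 10
|V_2V_3| = √((0)² + (12)²) = √144 = 12
|V_3V_4| = √((-6)² + (-8)²) = √100 = 10
|V_4V_1| = √((0)² + (-12)²) = √144 = 12
Perimeter = 10 + 12 + 10 + 12 = 44.

44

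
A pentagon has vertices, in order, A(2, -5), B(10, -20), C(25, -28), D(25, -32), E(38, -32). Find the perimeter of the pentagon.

|AB| = √((8)² + (-15)²) = √289 = 17
|BC| = √((15)² + (-8)²) = √289 = 17
|CD| = √((0)² + (-4)²) = √16 = 4
|DE| = √((13)² + (0)²) = √169 = 13
|EA| = √((-36)² + (27)²) = √2025 = 45
Perimeter = 17 + 17 + 4 + 13 + 45 = 96.

96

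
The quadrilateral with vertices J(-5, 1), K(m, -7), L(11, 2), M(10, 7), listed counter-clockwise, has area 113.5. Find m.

13

The doubled signed area Σ (x_i y_{i+1} − x_{i+1} y_i) is linear in m.
With m=0 it equals 214; the coefficient of m is 1 (from the two edges through K).
So 1·m + 214 = 2·113.5 = 227 ⇒ m = 13.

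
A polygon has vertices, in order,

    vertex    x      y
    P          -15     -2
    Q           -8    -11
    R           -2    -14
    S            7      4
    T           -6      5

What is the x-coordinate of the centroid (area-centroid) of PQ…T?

-1129/285

Apply the surveyor's formula. First the cross-terms c_i = x_i·y_{i+1} − x_{i+1}·y_i:
  149, 90, 90, 59, 87  ⇒  2A = 475, A = 237.5.
Then Σ (x_i + x_{i+1})·c_i = -5645, so x̄ = -5645 / (6·237.5) = -1129/285.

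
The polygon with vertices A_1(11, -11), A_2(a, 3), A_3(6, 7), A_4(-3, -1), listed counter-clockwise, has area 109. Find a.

Write out the shoelace sum; only the two edges meeting at A_2 involve a:
2·Area = [(11·3 − a·(-11)) + (a·7 − 6·3)] + 59
       = 18·a + 74 = 218
⇒ a = 8.

8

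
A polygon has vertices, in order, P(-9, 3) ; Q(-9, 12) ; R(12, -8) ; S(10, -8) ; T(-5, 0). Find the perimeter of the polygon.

62

|PQ| = √((0)² + (9)²) = √81 = 9
|QR| = √((21)² + (-20)²) = √841 = 29
|RS| = √((-2)² + (0)²) = √4 = 2
|ST| = √((-15)² + (8)²) = √289 = 17
|TP| = √((-4)² + (3)²) = √25 = 5
Perimeter = 9 + 29 + 2 + 17 + 5 = 62.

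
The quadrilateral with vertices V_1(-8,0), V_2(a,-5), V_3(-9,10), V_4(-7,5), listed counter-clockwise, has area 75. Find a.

The doubled signed area Σ (x_i y_{i+1} − x_{i+1} y_i) is linear in a.
With a=0 it equals 60; the coefficient of a is 10 (from the two edges through V_2).
So 10·a + 60 = 2·75 = 150 ⇒ a = 9.

9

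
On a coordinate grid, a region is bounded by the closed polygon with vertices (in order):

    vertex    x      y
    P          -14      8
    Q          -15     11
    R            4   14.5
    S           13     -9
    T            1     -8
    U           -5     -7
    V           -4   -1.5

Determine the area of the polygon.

P→Q: (-14)(11) − (-15)(8) = -34
Q→R: (-15)(14.5) − (4)(11) = -261.5
R→S: (4)(-9) − (13)(14.5) = -224.5
S→T: (13)(-8) − (1)(-9) = -95
T→U: (1)(-7) − (-5)(-8) = -47
U→V: (-5)(-1.5) − (-4)(-7) = -20.5
V→P: (-4)(8) − (-14)(-1.5) = -53
Σ = -735.5
Area = |Σ|/2 = 367.75.

367.75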